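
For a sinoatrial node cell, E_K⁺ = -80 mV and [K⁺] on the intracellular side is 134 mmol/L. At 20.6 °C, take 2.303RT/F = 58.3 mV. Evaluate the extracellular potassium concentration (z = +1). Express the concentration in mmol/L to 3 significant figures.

5.69 mmol/L

Nernst: E = (58.3/1) · log₁₀([out]/[in]), so log₁₀([out]/[in]) = -80.0 × 1 / 58.3 = -1.3722.
[out]/[in] = 10^(-1.3722) = 0.04244.
[out] = 0.04244 × 134 = 5.687 mmol/L.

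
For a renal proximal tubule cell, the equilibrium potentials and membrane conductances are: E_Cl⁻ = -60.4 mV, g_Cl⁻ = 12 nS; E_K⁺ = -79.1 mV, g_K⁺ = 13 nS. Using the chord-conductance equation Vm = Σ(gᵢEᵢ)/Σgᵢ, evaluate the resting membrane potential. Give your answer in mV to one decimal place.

-70.1 mV

Σ gᵢEᵢ = 12·(-60.4) + 13·(-79.1) = -1753.10
Σ gᵢ = 12 + 13 = 25
Vm = -1753.10 / 25 = -70.12 mV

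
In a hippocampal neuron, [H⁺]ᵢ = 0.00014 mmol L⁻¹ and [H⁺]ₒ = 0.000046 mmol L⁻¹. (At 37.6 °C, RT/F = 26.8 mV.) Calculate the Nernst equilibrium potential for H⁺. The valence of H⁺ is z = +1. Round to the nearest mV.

E = (26.8/z) · ln([H⁺]_out/[H⁺]_in) with z = +1.
= (26.8/1) · ln(0.000046/0.00014) = 26.80 · ln(0.3286)
= 26.80 · (-1.1130) = -29.83 mV

-30 mV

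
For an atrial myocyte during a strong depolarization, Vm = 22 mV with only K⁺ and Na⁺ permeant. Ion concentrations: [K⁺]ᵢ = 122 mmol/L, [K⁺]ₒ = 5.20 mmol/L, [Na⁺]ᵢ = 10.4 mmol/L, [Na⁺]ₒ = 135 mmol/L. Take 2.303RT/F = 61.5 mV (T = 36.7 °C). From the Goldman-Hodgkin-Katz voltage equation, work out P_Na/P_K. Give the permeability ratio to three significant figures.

Let α = P_Na/P_K. GHK: Vm = 61.5·log₁₀[(Kₒ + α·Naₒ)/(Kᵢ + α·Naᵢ)].
10^(Vm/61.5) = 10^(22.0/61.5) = 2.2789
So 2.2789·(Kᵢ + α·Naᵢ) = Kₒ + α·Naₒ → α = (2.2789·122.0 − 5.2) / (135.0 − 2.2789·10.4)
α = (278 − 5.2) / (135.0 − 23.7) = 272.8/111.3 = 2.451

2.45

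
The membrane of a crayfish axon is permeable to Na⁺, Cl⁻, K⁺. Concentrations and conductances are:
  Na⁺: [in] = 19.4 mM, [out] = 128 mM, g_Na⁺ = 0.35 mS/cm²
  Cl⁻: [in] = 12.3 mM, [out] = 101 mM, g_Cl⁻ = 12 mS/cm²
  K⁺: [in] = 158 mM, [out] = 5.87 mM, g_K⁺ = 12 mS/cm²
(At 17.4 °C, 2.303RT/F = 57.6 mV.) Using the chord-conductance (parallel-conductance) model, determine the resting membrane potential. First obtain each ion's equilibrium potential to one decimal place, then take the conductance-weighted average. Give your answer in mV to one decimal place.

-65.9 mV

E_Na⁺ = (57.6/1)·log₁₀(128/19.4) = 47.2 mV
E_Cl⁻ = (57.6/-1)·log₁₀(101/12.3) = -52.7 mV
E_K⁺ = (57.6/1)·log₁₀(5.87/158) = -82.4 mV
Vm = (Σ gᵢEᵢ)/(Σ gᵢ) = (0.35·47.2 + 12·-52.7 + 12·-82.4) / (0.35 + 12 + 12)
= -1604.68 / 24.35 = -65.90 mV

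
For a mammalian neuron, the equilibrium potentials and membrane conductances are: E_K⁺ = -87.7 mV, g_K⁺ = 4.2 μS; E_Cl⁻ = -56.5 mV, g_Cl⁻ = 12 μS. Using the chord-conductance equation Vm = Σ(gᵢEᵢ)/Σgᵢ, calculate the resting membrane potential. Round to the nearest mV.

-65 mV

Σ gᵢEᵢ = 4.2·(-87.7) + 12·(-56.5) = -1046.34
Σ gᵢ = 4.2 + 12 = 16.2
Vm = -1046.34 / 16.2 = -64.59 mV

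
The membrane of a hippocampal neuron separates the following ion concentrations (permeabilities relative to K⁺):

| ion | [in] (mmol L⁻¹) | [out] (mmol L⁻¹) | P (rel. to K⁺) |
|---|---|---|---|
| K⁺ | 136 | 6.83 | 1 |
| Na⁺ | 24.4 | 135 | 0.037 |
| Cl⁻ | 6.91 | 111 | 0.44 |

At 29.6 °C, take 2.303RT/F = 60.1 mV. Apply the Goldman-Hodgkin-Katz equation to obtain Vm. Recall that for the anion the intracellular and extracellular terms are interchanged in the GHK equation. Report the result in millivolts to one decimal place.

Vm = 60.1 · log₁₀[(Σ P·[cation]ₒ + Σ P·[anion]ᵢ) / (Σ P·[cation]ᵢ + Σ P·[anion]ₒ)]
Numerator = 1×6.83 + 0.037×135 + 0.44×6.91 = 14.87
Denominator = 1×136 + 0.037×24.4 + 0.44×111 = 185.7
Vm = 60.1 · log₁₀(0.080032) = 60.1 × (-1.0967) = -65.91 mV

-65.9 mV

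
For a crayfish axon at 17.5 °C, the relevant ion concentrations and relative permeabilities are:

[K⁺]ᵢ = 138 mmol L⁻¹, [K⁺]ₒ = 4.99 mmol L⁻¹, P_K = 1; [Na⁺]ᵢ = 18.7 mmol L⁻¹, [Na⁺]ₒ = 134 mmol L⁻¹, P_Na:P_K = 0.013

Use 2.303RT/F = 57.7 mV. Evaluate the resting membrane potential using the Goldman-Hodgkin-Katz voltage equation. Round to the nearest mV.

Vm = 57.7 · log₁₀[(Σ P·[cation]ₒ + Σ P·[anion]ᵢ) / (Σ P·[cation]ᵢ + Σ P·[anion]ₒ)]
Numerator = 1×4.99 + 0.013×134 = 6.732
Denominator = 1×138 + 0.013×18.7 = 138.2
Vm = 57.7 · log₁₀(0.048697) = 57.7 × (-1.3125) = -75.73 mV

-76 mV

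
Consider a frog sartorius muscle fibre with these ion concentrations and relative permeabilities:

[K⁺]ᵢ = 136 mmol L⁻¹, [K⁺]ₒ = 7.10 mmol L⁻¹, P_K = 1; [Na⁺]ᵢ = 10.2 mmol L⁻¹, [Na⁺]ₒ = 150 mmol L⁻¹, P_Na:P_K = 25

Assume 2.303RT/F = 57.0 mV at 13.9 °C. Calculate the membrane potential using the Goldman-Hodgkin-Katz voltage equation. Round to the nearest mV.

56 mV

Vm = 57.0 · log₁₀[(Σ P·[cation]ₒ + Σ P·[anion]ᵢ) / (Σ P·[cation]ᵢ + Σ P·[anion]ₒ)]
Numerator = 1×7.10 + 25×150 = 3757
Denominator = 1×136 + 25×10.2 = 391
Vm = 57.0 · log₁₀(9.609) = 57.0 × (0.9827) = 56.01 mV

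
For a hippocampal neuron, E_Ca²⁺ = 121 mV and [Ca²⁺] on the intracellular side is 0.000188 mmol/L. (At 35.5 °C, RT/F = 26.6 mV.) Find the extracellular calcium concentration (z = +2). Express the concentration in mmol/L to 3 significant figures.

1.68 mmol/L

Nernst: E = (26.6/2) · ln([out]/[in]), so ln([out]/[in]) = 121.0 × 2 / 26.6 = 9.0977.
[out]/[in] = e^(9.0977) = 8935.
[out] = 8935 × 0.000188 = 1.68 mmol/L.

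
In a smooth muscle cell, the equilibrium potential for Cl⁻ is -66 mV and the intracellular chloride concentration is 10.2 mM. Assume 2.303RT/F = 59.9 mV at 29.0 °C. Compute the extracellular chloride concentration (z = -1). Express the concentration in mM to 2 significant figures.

130 mM

Nernst: E = (59.9/-1) · log₁₀([out]/[in]), so log₁₀([out]/[in]) = -66.0 × -1 / 59.9 = 1.1018.
[out]/[in] = 10^(1.1018) = 12.64.
[out] = 12.64 × 10.2 = 129 mM.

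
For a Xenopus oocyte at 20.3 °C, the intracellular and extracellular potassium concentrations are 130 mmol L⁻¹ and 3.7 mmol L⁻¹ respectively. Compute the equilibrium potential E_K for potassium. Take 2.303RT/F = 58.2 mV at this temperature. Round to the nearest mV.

-90 mV

E = (58.2/z) · log₁₀([K⁺]_out/[K⁺]_in) with z = +1.
= (58.2/1) · log₁₀(3.7/130) = 58.20 · log₁₀(0.02846)
= 58.20 · (-1.5457) = -89.96 mV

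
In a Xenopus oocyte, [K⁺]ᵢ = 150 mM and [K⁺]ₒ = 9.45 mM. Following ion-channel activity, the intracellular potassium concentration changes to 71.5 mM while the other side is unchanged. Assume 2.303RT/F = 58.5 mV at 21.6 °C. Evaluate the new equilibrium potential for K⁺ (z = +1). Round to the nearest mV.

-51 mV

After the shift: [K⁺]_out = 9.45, [K⁺]_in = 71.5 mM.
E_new = (58.5/1)·log₁₀(9.45/71.5) = 58.50 · (-0.8789) = -51.41 mV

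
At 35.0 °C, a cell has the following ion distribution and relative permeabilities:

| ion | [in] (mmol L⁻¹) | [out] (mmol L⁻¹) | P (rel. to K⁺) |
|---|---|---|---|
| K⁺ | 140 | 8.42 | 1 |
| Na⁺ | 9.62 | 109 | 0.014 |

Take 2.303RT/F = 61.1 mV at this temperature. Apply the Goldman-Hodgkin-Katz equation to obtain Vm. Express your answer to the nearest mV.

Vm = 61.1 · log₁₀[(Σ P·[cation]ₒ + Σ P·[anion]ᵢ) / (Σ P·[cation]ᵢ + Σ P·[anion]ₒ)]
Numerator = 1×8.42 + 0.014×109 = 9.946
Denominator = 1×140 + 0.014×9.62 = 140.1
Vm = 61.1 · log₁₀(0.070975) = 61.1 × (-1.1489) = -70.20 mV

-70 mV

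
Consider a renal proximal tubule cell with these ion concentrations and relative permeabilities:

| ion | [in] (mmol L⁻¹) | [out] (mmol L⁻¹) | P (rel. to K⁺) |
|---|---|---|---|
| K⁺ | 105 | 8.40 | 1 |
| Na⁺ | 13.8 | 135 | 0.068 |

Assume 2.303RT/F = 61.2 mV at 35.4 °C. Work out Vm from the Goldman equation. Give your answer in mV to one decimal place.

Vm = 61.2 · log₁₀[(Σ P·[cation]ₒ + Σ P·[anion]ᵢ) / (Σ P·[cation]ᵢ + Σ P·[anion]ₒ)]
Numerator = 1×8.40 + 0.068×135 = 17.58
Denominator = 1×105 + 0.068×13.8 = 105.9
Vm = 61.2 · log₁₀(0.16595) = 61.2 × (-0.7800) = -47.74 mV

-47.7 mV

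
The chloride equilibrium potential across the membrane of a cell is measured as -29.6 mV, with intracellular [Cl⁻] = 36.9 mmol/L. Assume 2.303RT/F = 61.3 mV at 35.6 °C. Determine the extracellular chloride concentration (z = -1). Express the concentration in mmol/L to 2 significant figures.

110 mmol/L

Nernst: E = (61.3/-1) · log₁₀([out]/[in]), so log₁₀([out]/[in]) = -29.6 × -1 / 61.3 = 0.4829.
[out]/[in] = 10^(0.4829) = 3.04.
[out] = 3.04 × 36.9 = 112.2 mmol/L.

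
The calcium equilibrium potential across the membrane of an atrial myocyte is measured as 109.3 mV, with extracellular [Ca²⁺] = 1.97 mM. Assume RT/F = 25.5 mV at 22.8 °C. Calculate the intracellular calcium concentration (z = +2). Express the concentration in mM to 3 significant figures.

Nernst: E = (25.5/2) · ln([out]/[in]), so ln([out]/[in]) = 109.3 × 2 / 25.5 = 8.5725.
[out]/[in] = e^(8.5725) = 5285.
[in] = 1.97 / 5285 = 0.0003728 mM.

0.000373 mM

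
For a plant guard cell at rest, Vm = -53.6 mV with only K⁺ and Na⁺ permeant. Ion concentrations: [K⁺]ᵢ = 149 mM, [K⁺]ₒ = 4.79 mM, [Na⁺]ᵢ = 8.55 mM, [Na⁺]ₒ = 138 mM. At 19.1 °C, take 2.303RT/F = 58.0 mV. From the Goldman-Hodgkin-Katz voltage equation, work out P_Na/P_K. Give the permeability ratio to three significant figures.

Let α = P_Na/P_K. GHK: Vm = 58.0·log₁₀[(Kₒ + α·Naₒ)/(Kᵢ + α·Naᵢ)].
10^(Vm/58.0) = 10^(-53.6/58.0) = 0.11909
So 0.11909·(Kᵢ + α·Naᵢ) = Kₒ + α·Naₒ → α = (0.11909·149.0 − 4.79) / (138.0 − 0.11909·8.55)
α = (17.74 − 4.79) / (138.0 − 1.018) = 12.95/137 = 0.09457

0.0946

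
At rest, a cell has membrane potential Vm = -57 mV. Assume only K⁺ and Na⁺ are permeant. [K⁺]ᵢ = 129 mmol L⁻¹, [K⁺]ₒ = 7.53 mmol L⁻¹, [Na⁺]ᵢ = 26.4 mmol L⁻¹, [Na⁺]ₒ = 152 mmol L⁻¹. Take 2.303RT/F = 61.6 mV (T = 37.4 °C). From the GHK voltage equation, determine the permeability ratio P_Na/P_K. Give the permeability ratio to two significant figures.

Let α = P_Na/P_K. GHK: Vm = 61.6·log₁₀[(Kₒ + α·Naₒ)/(Kᵢ + α·Naᵢ)].
10^(Vm/61.6) = 10^(-57.0/61.6) = 0.11876
So 0.11876·(Kᵢ + α·Naᵢ) = Kₒ + α·Naₒ → α = (0.11876·129.0 − 7.53) / (152.0 − 0.11876·26.4)
α = (15.32 − 7.53) / (152.0 − 3.135) = 7.79/148.9 = 0.05233

0.052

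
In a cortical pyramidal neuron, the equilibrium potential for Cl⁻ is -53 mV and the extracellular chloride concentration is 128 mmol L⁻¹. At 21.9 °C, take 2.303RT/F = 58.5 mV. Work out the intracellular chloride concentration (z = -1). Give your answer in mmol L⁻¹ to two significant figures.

Nernst: E = (58.5/-1) · log₁₀([out]/[in]), so log₁₀([out]/[in]) = -53.0 × -1 / 58.5 = 0.9060.
[out]/[in] = 10^(0.9060) = 8.053.
[in] = 128 / 8.053 = 15.89 mmol L⁻¹.

16 mmol L⁻¹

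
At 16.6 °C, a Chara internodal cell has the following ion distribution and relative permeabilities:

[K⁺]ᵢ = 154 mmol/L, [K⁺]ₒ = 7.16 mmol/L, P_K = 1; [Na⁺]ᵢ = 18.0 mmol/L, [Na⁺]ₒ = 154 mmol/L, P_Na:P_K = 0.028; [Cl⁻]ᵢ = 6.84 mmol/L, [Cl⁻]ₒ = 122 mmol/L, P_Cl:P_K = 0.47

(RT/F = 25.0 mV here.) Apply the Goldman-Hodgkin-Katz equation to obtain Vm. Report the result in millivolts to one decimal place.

-66.7 mV

Vm = 25.0 · ln[(Σ P·[cation]ₒ + Σ P·[anion]ᵢ) / (Σ P·[cation]ᵢ + Σ P·[anion]ₒ)]
Numerator = 1×7.16 + 0.028×154 + 0.47×6.84 = 14.69
Denominator = 1×154 + 0.028×18.0 + 0.47×122 = 211.8
Vm = 25.0 · ln(0.069328) = 25.0 × (-2.6689) = -66.72 mV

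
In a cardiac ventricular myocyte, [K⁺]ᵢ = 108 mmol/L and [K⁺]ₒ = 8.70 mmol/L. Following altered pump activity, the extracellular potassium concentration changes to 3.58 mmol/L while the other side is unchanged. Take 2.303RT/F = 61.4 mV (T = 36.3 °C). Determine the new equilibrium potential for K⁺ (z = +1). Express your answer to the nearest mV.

-91 mV

After the shift: [K⁺]_out = 3.58, [K⁺]_in = 108 mmol/L.
E_new = (61.4/1)·log₁₀(3.58/108) = 61.40 · (-1.4795) = -90.84 mV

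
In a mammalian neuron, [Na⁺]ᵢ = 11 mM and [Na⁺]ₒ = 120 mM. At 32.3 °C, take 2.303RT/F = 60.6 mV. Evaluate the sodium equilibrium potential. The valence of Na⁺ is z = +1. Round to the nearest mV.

E = (60.6/z) · log₁₀([Na⁺]_out/[Na⁺]_in) with z = +1.
= (60.6/1) · log₁₀(120/11) = 60.60 · log₁₀(10.91)
= 60.60 · (1.0378) = 62.89 mV

63 mV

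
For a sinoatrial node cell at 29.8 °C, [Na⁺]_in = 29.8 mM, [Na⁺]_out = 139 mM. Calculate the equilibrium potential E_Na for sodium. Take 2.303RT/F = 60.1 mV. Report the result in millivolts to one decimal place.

40.2 mV

E = (60.1/z) · log₁₀([Na⁺]_out/[Na⁺]_in) with z = +1.
= (60.1/1) · log₁₀(139/29.8) = 60.10 · log₁₀(4.664)
= 60.10 · (0.6688) = 40.19 mV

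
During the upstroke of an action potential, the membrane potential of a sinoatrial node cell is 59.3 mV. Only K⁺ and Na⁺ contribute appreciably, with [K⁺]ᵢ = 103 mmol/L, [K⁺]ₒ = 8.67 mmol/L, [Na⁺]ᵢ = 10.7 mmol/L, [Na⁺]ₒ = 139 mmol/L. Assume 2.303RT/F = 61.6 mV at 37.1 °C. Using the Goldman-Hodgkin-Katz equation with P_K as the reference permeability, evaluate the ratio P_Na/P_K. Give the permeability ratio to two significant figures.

Let α = P_Na/P_K. GHK: Vm = 61.6·log₁₀[(Kₒ + α·Naₒ)/(Kᵢ + α·Naᵢ)].
10^(Vm/61.6) = 10^(59.3/61.6) = 9.1762
So 9.1762·(Kᵢ + α·Naᵢ) = Kₒ + α·Naₒ → α = (9.1762·103.0 − 8.67) / (139.0 − 9.1762·10.7)
α = (945.1 − 8.67) / (139.0 − 98.19) = 936.5/40.81 = 22.94

23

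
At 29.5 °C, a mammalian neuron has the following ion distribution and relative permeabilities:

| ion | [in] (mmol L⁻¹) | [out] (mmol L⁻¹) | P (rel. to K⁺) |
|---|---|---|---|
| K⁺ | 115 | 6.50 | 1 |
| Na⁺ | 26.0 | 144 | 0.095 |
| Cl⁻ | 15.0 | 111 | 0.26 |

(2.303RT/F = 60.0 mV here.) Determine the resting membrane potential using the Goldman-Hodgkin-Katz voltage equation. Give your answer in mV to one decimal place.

Vm = 60.0 · log₁₀[(Σ P·[cation]ₒ + Σ P·[anion]ᵢ) / (Σ P·[cation]ᵢ + Σ P·[anion]ₒ)]
Numerator = 1×6.50 + 0.095×144 + 0.26×15.0 = 24.08
Denominator = 1×115 + 0.095×26.0 + 0.26×111 = 146.3
Vm = 60.0 · log₁₀(0.16456) = 60.0 × (-0.7837) = -47.02 mV

-47.0 mV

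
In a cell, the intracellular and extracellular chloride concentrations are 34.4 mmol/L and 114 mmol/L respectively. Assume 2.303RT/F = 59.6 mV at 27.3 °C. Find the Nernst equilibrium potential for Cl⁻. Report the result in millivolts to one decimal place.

-31.0 mV

E = (59.6/z) · log₁₀([Cl⁻]_out/[Cl⁻]_in) with z = -1.
For an anion, dividing by z = -1 reverses the sign.
= (59.6/-1) · log₁₀(114/34.4) = -59.60 · log₁₀(3.314)
= -59.60 · (0.5203) = -31.01 mV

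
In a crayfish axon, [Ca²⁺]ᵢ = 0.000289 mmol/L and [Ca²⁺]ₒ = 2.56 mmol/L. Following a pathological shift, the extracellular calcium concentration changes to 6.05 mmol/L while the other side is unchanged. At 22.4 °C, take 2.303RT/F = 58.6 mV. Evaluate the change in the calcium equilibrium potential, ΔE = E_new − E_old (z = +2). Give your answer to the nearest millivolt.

E_old = (58.6/2)·log₁₀(2.56/0.000289) = 115.66 mV
E_new = (58.6/2)·log₁₀(6.05/0.000289) = 126.60 mV
ΔE = 126.60 − (115.66) = 10.94 mV

11 mV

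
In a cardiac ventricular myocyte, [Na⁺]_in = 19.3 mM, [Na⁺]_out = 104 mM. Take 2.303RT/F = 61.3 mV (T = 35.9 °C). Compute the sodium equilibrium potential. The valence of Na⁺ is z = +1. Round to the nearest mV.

45 mV

E = (61.3/z) · log₁₀([Na⁺]_out/[Na⁺]_in) with z = +1.
= (61.3/1) · log₁₀(104/19.3) = 61.30 · log₁₀(5.389)
= 61.30 · (0.7315) = 44.84 mV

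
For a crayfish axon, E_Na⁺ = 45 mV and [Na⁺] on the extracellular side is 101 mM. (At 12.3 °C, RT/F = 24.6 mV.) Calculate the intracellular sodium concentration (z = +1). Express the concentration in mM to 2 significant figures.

16 mM

Nernst: E = (24.6/1) · ln([out]/[in]), so ln([out]/[in]) = 45.0 × 1 / 24.6 = 1.8293.
[out]/[in] = e^(1.8293) = 6.229.
[in] = 101 / 6.229 = 16.21 mM.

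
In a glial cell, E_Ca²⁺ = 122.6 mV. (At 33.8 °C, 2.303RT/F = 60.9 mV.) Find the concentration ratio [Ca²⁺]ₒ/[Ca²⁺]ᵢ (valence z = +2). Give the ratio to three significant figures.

10600

log₁₀([out]/[in]) = E·z/(60.9) = 122.6 × 2 / 60.9 = 4.0263
[out]/[in] = 10^(4.0263) = 1.062e+04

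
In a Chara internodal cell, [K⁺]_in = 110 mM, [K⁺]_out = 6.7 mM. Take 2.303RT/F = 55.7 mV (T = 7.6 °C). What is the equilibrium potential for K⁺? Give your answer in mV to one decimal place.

E = (55.7/z) · log₁₀([K⁺]_out/[K⁺]_in) with z = +1.
= (55.7/1) · log₁₀(6.7/110) = 55.70 · log₁₀(0.06091)
= 55.70 · (-1.2153) = -67.69 mV

-67.7 mV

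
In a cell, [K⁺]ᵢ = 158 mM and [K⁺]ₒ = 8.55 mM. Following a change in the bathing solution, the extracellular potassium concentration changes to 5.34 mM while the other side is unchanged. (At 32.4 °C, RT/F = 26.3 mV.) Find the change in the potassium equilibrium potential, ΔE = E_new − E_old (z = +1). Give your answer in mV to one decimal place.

E_old = (26.3/1)·ln(8.55/158) = -76.71 mV
E_new = (26.3/1)·ln(5.34/158) = -89.09 mV
ΔE = -89.09 − (-76.71) = -12.38 mV

-12.4 mV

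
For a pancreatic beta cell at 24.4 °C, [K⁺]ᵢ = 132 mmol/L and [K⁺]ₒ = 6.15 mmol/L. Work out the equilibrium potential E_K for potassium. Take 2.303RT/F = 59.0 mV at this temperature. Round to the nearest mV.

-79 mV

E = (59.0/z) · log₁₀([K⁺]_out/[K⁺]_in) with z = +1.
= (59.0/1) · log₁₀(6.15/132) = 59.00 · log₁₀(0.04659)
= 59.00 · (-1.3317) = -78.57 mV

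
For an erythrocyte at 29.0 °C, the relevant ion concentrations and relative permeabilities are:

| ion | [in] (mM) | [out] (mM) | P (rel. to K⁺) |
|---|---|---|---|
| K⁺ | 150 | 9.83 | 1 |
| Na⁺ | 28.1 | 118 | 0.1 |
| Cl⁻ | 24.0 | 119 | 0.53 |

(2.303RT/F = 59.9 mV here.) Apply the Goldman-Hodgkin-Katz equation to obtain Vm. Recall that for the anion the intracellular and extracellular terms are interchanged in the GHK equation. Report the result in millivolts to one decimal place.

Vm = 59.9 · log₁₀[(Σ P·[cation]ₒ + Σ P·[anion]ᵢ) / (Σ P·[cation]ᵢ + Σ P·[anion]ₒ)]
Numerator = 1×9.83 + 0.1×118 + 0.53×24.0 = 34.35
Denominator = 1×150 + 0.1×28.1 + 0.53×119 = 215.9
Vm = 59.9 · log₁₀(0.15912) = 59.9 × (-0.7983) = -47.82 mV

-47.8 mV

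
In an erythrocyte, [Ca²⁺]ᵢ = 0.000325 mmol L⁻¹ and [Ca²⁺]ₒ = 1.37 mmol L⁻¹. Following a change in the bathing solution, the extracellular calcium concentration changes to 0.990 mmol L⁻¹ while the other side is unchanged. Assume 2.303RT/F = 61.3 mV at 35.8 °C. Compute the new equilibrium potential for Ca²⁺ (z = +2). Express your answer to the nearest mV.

After the shift: [Ca²⁺]_out = 0.990, [Ca²⁺]_in = 0.000325 mmol L⁻¹.
E_new = (61.3/2)·log₁₀(0.990/0.000325) = 30.65 · (3.4838) = 106.78 mV

107 mV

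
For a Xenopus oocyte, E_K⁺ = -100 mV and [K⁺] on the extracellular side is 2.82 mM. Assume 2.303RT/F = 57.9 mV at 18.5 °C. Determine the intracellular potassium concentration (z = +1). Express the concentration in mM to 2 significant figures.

150 mM

Nernst: E = (57.9/1) · log₁₀([out]/[in]), so log₁₀([out]/[in]) = -100.0 × 1 / 57.9 = -1.7271.
[out]/[in] = 10^(-1.7271) = 0.01874.
[in] = 2.82 / 0.01874 = 150.4 mM.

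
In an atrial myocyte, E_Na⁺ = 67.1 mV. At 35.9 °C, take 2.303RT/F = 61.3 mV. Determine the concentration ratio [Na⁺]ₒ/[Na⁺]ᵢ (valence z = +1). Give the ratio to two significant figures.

log₁₀([out]/[in]) = E·z/(61.3) = 67.1 × 1 / 61.3 = 1.0946
[out]/[in] = 10^(1.0946) = 12.43

12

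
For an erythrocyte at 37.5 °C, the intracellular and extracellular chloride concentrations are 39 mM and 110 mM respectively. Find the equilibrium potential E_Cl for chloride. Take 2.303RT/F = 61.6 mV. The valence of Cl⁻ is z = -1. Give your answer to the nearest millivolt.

E = (61.6/z) · log₁₀([Cl⁻]_out/[Cl⁻]_in) with z = -1.
For an anion, dividing by z = -1 reverses the sign.
= (61.6/-1) · log₁₀(110/39) = -61.60 · log₁₀(2.821)
= -61.60 · (0.4503) = -27.74 mV

-28 mV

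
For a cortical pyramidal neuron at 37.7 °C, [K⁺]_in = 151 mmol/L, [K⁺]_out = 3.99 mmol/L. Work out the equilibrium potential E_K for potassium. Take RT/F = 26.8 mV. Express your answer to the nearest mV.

-97 mV

E = (26.8/z) · ln([K⁺]_out/[K⁺]_in) with z = +1.
= (26.8/1) · ln(3.99/151) = 26.80 · ln(0.02642)
= 26.80 · (-3.6335) = -97.38 mV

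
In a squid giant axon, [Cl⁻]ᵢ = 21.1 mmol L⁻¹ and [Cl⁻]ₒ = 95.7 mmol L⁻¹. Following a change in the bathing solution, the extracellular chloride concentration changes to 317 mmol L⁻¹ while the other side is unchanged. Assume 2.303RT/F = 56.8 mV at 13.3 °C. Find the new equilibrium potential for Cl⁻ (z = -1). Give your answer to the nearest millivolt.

-67 mV

After the shift: [Cl⁻]_out = 317, [Cl⁻]_in = 21.1 mmol L⁻¹.
E_new = (56.8/-1)·log₁₀(317/21.1) = -56.80 · (1.1768) = -66.84 mV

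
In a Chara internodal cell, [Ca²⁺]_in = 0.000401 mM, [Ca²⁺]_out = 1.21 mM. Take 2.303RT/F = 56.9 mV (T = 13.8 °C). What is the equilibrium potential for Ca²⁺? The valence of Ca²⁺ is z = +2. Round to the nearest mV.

99 mV

E = (56.9/z) · log₁₀([Ca²⁺]_out/[Ca²⁺]_in) with z = +2.
= (56.9/2) · log₁₀(1.21/0.000401) = 28.45 · log₁₀(3017)
= 28.45 · (3.4796) = 99.00 mV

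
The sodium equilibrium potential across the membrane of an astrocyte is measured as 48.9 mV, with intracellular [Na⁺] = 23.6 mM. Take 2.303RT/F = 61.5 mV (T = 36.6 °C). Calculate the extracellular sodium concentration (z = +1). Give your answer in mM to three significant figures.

Nernst: E = (61.5/1) · log₁₀([out]/[in]), so log₁₀([out]/[in]) = 48.9 × 1 / 61.5 = 0.7951.
[out]/[in] = 10^(0.7951) = 6.239.
[out] = 6.239 × 23.6 = 147.2 mM.

147 mM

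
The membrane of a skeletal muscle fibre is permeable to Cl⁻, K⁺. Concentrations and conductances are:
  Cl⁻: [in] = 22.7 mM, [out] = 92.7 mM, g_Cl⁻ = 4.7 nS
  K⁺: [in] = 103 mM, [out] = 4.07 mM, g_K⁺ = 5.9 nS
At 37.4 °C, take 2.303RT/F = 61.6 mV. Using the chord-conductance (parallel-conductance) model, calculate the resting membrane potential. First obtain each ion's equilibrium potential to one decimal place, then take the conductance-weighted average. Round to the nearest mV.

-65 mV

E_Cl⁻ = (61.6/-1)·log₁₀(92.7/22.7) = -37.6 mV
E_K⁺ = (61.6/1)·log₁₀(4.07/103) = -86.4 mV
Vm = (Σ gᵢEᵢ)/(Σ gᵢ) = (4.7·-37.6 + 5.9·-86.4) / (4.7 + 5.9)
= -686.48 / 10.6 = -64.76 mV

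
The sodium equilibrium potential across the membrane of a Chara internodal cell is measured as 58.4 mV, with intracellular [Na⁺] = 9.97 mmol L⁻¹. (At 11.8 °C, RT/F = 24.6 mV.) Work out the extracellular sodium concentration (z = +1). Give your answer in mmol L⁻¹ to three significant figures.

107 mmol L⁻¹

Nernst: E = (24.6/1) · ln([out]/[in]), so ln([out]/[in]) = 58.4 × 1 / 24.6 = 2.3740.
[out]/[in] = e^(2.3740) = 10.74.
[out] = 10.74 × 9.97 = 107.1 mmol L⁻¹.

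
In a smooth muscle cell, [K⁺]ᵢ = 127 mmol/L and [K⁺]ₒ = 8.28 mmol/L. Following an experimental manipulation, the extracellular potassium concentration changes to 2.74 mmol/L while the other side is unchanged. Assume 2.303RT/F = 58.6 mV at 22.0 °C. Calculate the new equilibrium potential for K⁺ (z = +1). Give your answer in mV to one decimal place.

After the shift: [K⁺]_out = 2.74, [K⁺]_in = 127 mmol/L.
E_new = (58.6/1)·log₁₀(2.74/127) = 58.60 · (-1.6661) = -97.63 mV

-97.6 mV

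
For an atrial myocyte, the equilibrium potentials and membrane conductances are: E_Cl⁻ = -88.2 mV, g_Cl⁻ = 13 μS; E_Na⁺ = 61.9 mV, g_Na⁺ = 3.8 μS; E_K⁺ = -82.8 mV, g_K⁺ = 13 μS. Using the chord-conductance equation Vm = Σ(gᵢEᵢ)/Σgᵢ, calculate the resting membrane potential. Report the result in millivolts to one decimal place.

Σ gᵢEᵢ = 13·(-88.2) + 3.8·(61.9) + 13·(-82.8) = -1987.78
Σ gᵢ = 13 + 3.8 + 13 = 29.8
Vm = -1987.78 / 29.8 = -66.70 mV

-66.7 mV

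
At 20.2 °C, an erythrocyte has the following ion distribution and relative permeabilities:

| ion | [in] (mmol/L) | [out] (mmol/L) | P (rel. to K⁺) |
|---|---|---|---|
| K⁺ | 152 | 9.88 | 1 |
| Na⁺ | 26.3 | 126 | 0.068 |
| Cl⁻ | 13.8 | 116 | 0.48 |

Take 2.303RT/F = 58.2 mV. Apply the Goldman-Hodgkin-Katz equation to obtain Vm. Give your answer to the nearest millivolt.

-54 mV

Vm = 58.2 · log₁₀[(Σ P·[cation]ₒ + Σ P·[anion]ᵢ) / (Σ P·[cation]ᵢ + Σ P·[anion]ₒ)]
Numerator = 1×9.88 + 0.068×126 + 0.48×13.8 = 25.07
Denominator = 1×152 + 0.068×26.3 + 0.48×116 = 209.5
Vm = 58.2 · log₁₀(0.11969) = 58.2 × (-0.9219) = -53.66 mV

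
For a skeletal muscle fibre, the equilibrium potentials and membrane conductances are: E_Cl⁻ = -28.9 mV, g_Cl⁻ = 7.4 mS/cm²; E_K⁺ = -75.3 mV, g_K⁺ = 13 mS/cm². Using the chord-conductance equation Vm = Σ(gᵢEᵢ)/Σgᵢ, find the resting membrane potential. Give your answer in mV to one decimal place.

Σ gᵢEᵢ = 7.4·(-28.9) + 13·(-75.3) = -1192.76
Σ gᵢ = 7.4 + 13 = 20.4
Vm = -1192.76 / 20.4 = -58.47 mV

-58.5 mV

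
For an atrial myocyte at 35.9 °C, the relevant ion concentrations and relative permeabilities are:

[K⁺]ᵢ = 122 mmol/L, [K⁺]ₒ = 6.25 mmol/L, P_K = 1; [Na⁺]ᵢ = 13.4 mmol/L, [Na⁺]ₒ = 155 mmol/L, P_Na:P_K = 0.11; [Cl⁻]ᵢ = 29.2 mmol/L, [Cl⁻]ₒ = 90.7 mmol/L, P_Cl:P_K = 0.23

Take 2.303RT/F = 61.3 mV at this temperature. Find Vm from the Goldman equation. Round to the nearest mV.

-42 mV

Vm = 61.3 · log₁₀[(Σ P·[cation]ₒ + Σ P·[anion]ᵢ) / (Σ P·[cation]ᵢ + Σ P·[anion]ₒ)]
Numerator = 1×6.25 + 0.11×155 + 0.23×29.2 = 30.02
Denominator = 1×122 + 0.11×13.4 + 0.23×90.7 = 144.3
Vm = 61.3 · log₁₀(0.20796) = 61.3 × (-0.6820) = -41.81 mV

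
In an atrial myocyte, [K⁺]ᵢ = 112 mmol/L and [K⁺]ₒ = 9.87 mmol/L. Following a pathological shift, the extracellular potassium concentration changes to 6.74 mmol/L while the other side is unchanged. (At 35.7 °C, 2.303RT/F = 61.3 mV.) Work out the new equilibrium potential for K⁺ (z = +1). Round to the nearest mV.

-75 mV

After the shift: [K⁺]_out = 6.74, [K⁺]_in = 112 mmol/L.
E_new = (61.3/1)·log₁₀(6.74/112) = 61.30 · (-1.2206) = -74.82 mV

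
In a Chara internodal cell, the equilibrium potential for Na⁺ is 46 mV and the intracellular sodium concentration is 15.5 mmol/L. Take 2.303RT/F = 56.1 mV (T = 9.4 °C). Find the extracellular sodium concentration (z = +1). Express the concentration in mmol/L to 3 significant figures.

Nernst: E = (56.1/1) · log₁₀([out]/[in]), so log₁₀([out]/[in]) = 46.0 × 1 / 56.1 = 0.8200.
[out]/[in] = 10^(0.8200) = 6.606.
[out] = 6.606 × 15.5 = 102.4 mmol/L.

102 mmol/L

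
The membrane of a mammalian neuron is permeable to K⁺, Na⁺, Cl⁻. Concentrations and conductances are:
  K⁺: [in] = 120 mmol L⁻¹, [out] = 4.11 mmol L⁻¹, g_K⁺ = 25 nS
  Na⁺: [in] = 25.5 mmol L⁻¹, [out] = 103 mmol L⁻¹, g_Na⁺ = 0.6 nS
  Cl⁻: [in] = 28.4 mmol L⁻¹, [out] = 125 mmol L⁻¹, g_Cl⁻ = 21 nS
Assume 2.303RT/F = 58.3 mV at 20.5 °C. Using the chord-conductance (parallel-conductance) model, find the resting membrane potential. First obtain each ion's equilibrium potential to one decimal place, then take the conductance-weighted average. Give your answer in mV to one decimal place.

E_K⁺ = (58.3/1)·log₁₀(4.11/120) = -85.4 mV
E_Na⁺ = (58.3/1)·log₁₀(103/25.5) = 35.3 mV
E_Cl⁻ = (58.3/-1)·log₁₀(125/28.4) = -37.5 mV
Vm = (Σ gᵢEᵢ)/(Σ gᵢ) = (25·-85.4 + 0.6·35.3 + 21·-37.5) / (25 + 0.6 + 21)
= -2901.32 / 46.6 = -62.26 mV

-62.3 mV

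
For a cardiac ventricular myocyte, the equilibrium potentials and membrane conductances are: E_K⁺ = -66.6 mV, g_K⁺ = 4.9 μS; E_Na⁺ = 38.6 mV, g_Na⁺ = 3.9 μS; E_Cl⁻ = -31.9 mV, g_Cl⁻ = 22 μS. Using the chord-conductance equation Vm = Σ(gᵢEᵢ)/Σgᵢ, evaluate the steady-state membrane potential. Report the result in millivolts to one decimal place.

-28.5 mV

Σ gᵢEᵢ = 4.9·(-66.6) + 3.9·(38.6) + 22·(-31.9) = -877.60
Σ gᵢ = 4.9 + 3.9 + 22 = 30.8
Vm = -877.60 / 30.8 = -28.49 mV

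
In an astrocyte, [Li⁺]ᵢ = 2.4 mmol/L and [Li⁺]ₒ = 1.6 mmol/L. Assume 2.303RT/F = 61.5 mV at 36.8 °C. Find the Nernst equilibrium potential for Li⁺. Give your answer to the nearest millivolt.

-11 mV

E = (61.5/z) · log₁₀([Li⁺]_out/[Li⁺]_in) with z = +1.
= (61.5/1) · log₁₀(1.6/2.4) = 61.50 · log₁₀(0.6667)
= 61.50 · (-0.1761) = -10.83 mV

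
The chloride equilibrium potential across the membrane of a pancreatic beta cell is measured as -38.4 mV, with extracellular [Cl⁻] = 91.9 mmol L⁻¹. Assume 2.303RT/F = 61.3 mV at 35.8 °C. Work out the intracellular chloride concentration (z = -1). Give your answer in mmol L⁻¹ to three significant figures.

Nernst: E = (61.3/-1) · log₁₀([out]/[in]), so log₁₀([out]/[in]) = -38.4 × -1 / 61.3 = 0.6264.
[out]/[in] = 10^(0.6264) = 4.231.
[in] = 91.9 / 4.231 = 21.72 mmol L⁻¹.

21.7 mmol L⁻¹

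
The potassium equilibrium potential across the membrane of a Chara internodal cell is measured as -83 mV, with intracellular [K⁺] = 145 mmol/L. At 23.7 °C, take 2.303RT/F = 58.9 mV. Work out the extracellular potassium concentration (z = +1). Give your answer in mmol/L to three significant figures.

5.65 mmol/L

Nernst: E = (58.9/1) · log₁₀([out]/[in]), so log₁₀([out]/[in]) = -83.0 × 1 / 58.9 = -1.4092.
[out]/[in] = 10^(-1.4092) = 0.03898.
[out] = 0.03898 × 145 = 5.652 mmol/L.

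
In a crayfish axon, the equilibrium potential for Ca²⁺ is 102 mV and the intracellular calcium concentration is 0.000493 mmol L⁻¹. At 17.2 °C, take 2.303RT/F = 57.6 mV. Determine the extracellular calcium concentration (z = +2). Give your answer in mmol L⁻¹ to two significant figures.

Nernst: E = (57.6/2) · log₁₀([out]/[in]), so log₁₀([out]/[in]) = 102.0 × 2 / 57.6 = 3.5417.
[out]/[in] = 10^(3.5417) = 3481.
[out] = 3481 × 0.000493 = 1.716 mmol L⁻¹.

1.7 mmol L⁻¹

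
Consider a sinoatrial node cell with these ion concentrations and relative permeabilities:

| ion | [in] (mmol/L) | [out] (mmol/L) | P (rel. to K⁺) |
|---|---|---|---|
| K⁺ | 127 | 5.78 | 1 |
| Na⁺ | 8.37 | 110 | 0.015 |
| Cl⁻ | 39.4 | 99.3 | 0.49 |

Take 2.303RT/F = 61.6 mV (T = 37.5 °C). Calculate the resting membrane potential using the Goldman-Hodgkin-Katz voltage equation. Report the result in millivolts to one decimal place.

-50.4 mV

Vm = 61.6 · log₁₀[(Σ P·[cation]ₒ + Σ P·[anion]ᵢ) / (Σ P·[cation]ᵢ + Σ P·[anion]ₒ)]
Numerator = 1×5.78 + 0.015×110 + 0.49×39.4 = 26.74
Denominator = 1×127 + 0.015×8.37 + 0.49×99.3 = 175.8
Vm = 61.6 · log₁₀(0.1521) = 61.6 × (-0.8179) = -50.38 mV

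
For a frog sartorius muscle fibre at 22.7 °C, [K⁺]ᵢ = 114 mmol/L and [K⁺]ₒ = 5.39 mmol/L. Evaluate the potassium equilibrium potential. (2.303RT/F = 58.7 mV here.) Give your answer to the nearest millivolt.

-78 mV

E = (58.7/z) · log₁₀([K⁺]_out/[K⁺]_in) with z = +1.
= (58.7/1) · log₁₀(5.39/114) = 58.70 · log₁₀(0.04728)
= 58.70 · (-1.3253) = -77.80 mV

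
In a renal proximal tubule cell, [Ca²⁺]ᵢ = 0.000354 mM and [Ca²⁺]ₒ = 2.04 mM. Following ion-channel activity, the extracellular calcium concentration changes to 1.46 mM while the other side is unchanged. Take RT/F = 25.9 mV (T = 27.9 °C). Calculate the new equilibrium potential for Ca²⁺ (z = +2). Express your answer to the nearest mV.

After the shift: [Ca²⁺]_out = 1.46, [Ca²⁺]_in = 0.000354 mM.
E_new = (25.9/2)·ln(1.46/0.000354) = 12.95 · (8.3247) = 107.80 mV

108 mV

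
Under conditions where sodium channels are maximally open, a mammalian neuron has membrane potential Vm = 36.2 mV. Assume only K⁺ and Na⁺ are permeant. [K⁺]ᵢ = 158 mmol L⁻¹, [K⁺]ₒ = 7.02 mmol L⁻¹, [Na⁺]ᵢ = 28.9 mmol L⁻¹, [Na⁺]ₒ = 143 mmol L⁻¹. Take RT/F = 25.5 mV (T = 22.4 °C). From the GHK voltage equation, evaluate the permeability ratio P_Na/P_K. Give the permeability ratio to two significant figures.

28

Let α = P_Na/P_K. GHK: Vm = 25.5·ln[(Kₒ + α·Naₒ)/(Kᵢ + α·Naᵢ)].
e^(Vm/25.5) = e^(36.2/25.5) = 4.1355
So 4.1355·(Kᵢ + α·Naᵢ) = Kₒ + α·Naₒ → α = (4.1355·158.0 − 7.02) / (143.0 − 4.1355·28.9)
α = (653.4 − 7.02) / (143.0 − 119.5) = 646.4/23.48 = 27.52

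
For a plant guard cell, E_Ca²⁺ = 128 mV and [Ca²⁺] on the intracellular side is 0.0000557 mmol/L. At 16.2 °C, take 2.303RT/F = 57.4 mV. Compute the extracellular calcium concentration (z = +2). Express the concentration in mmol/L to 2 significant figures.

Nernst: E = (57.4/2) · log₁₀([out]/[in]), so log₁₀([out]/[in]) = 128.0 × 2 / 57.4 = 4.4599.
[out]/[in] = 10^(4.4599) = 2.884e+04.
[out] = 2.884e+04 × 0.0000557 = 1.606 mmol/L.

1.6 mmol/L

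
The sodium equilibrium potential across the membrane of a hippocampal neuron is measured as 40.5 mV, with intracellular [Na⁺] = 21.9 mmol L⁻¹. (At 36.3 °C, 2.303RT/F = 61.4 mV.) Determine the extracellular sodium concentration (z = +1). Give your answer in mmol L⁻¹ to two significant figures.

100 mmol L⁻¹

Nernst: E = (61.4/1) · log₁₀([out]/[in]), so log₁₀([out]/[in]) = 40.5 × 1 / 61.4 = 0.6596.
[out]/[in] = 10^(0.6596) = 4.567.
[out] = 4.567 × 21.9 = 100 mmol L⁻¹.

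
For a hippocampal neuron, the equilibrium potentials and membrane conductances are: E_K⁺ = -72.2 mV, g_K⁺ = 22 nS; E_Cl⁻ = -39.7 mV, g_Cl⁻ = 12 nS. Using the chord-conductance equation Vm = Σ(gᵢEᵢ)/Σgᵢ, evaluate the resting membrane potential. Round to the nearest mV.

-61 mV

Σ gᵢEᵢ = 22·(-72.2) + 12·(-39.7) = -2064.80
Σ gᵢ = 22 + 12 = 34
Vm = -2064.80 / 34 = -60.73 mV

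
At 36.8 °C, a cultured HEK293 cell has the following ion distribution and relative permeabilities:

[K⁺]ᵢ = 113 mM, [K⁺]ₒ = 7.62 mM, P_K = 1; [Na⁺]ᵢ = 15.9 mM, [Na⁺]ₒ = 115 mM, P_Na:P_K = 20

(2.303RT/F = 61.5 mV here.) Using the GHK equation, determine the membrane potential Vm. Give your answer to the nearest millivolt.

Vm = 61.5 · log₁₀[(Σ P·[cation]ₒ + Σ P·[anion]ᵢ) / (Σ P·[cation]ᵢ + Σ P·[anion]ₒ)]
Numerator = 1×7.62 + 20×115 = 2308
Denominator = 1×113 + 20×15.9 = 431
Vm = 61.5 · log₁₀(5.3541) = 61.5 × (0.7287) = 44.81 mV

45 mV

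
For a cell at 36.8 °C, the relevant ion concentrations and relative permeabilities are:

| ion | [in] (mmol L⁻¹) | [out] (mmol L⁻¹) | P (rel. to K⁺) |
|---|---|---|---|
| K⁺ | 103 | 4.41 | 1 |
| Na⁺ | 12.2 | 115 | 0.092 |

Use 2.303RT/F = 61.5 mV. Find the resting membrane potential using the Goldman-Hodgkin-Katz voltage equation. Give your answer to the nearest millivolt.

-52 mV

Vm = 61.5 · log₁₀[(Σ P·[cation]ₒ + Σ P·[anion]ᵢ) / (Σ P·[cation]ᵢ + Σ P·[anion]ₒ)]
Numerator = 1×4.41 + 0.092×115 = 14.99
Denominator = 1×103 + 0.092×12.2 = 104.1
Vm = 61.5 · log₁₀(0.14397) = 61.5 × (-0.8417) = -51.77 mV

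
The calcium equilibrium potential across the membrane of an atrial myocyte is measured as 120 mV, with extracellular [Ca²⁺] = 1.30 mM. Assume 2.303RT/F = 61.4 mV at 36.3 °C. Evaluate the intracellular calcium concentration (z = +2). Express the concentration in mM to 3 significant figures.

Nernst: E = (61.4/2) · log₁₀([out]/[in]), so log₁₀([out]/[in]) = 120.0 × 2 / 61.4 = 3.9088.
[out]/[in] = 10^(3.9088) = 8106.
[in] = 1.30 / 8106 = 0.0001604 mM.

0.000160 mM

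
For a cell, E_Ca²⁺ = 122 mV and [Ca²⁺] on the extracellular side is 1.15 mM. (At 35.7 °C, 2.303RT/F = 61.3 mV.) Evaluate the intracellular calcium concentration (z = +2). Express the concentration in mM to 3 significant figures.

Nernst: E = (61.3/2) · log₁₀([out]/[in]), so log₁₀([out]/[in]) = 122.0 × 2 / 61.3 = 3.9804.
[out]/[in] = 10^(3.9804) = 9559.
[in] = 1.15 / 9559 = 0.0001203 mM.

0.000120 mM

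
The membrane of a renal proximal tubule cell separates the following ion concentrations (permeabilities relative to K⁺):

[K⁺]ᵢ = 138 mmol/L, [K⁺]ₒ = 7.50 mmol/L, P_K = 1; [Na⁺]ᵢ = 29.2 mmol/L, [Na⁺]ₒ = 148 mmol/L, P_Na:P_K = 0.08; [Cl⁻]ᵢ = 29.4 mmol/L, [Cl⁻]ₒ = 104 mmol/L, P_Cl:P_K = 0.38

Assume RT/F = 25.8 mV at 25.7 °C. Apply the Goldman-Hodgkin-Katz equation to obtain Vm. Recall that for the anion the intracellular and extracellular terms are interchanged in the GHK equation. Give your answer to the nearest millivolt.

Vm = 25.8 · ln[(Σ P·[cation]ₒ + Σ P·[anion]ᵢ) / (Σ P·[cation]ᵢ + Σ P·[anion]ₒ)]
Numerator = 1×7.50 + 0.08×148 + 0.38×29.4 = 30.51
Denominator = 1×138 + 0.08×29.2 + 0.38×104 = 179.9
Vm = 25.8 · ln(0.16965) = 25.8 × (-1.7740) = -45.77 mV

-46 mV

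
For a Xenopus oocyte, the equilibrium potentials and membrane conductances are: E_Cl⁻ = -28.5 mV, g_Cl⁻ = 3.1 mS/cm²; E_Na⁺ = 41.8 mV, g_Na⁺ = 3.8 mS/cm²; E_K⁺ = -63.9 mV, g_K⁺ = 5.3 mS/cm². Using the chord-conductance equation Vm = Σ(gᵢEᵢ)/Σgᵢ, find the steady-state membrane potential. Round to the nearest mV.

Σ gᵢEᵢ = 3.1·(-28.5) + 3.8·(41.8) + 5.3·(-63.9) = -268.18
Σ gᵢ = 3.1 + 3.8 + 5.3 = 12.2
Vm = -268.18 / 12.2 = -21.98 mV

-22 mV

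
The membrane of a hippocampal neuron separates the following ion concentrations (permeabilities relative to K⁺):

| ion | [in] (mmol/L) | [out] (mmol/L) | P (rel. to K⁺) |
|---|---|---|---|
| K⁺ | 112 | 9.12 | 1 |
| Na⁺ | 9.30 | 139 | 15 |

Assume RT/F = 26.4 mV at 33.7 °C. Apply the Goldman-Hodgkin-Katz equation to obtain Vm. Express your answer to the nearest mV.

56 mV

Vm = 26.4 · ln[(Σ P·[cation]ₒ + Σ P·[anion]ᵢ) / (Σ P·[cation]ᵢ + Σ P·[anion]ₒ)]
Numerator = 1×9.12 + 15×139 = 2094
Denominator = 1×112 + 15×9.30 = 251.5
Vm = 26.4 · ln(8.3265) = 26.4 × (2.1194) = 55.95 mV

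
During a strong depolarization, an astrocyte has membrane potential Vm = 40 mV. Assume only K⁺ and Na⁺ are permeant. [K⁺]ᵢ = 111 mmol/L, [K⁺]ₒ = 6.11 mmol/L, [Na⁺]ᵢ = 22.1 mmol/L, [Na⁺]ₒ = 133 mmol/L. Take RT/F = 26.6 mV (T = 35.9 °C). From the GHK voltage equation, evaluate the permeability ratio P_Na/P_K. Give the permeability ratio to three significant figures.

Let α = P_Na/P_K. GHK: Vm = 26.6·ln[(Kₒ + α·Naₒ)/(Kᵢ + α·Naᵢ)].
e^(Vm/26.6) = e^(40.0/26.6) = 4.4986
So 4.4986·(Kᵢ + α·Naᵢ) = Kₒ + α·Naₒ → α = (4.4986·111.0 − 6.11) / (133.0 − 4.4986·22.1)
α = (499.3 − 6.11) / (133.0 − 99.42) = 493.2/33.58 = 14.69

14.7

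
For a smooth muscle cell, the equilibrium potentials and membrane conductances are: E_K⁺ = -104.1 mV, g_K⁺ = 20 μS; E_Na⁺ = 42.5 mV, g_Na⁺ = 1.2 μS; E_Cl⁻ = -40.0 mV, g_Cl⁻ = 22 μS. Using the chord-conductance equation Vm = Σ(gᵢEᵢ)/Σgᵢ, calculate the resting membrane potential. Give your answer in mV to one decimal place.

-67.4 mV

Σ gᵢEᵢ = 20·(-104.1) + 1.2·(42.5) + 22·(-40.0) = -2911.00
Σ gᵢ = 20 + 1.2 + 22 = 43.2
Vm = -2911.00 / 43.2 = -67.38 mV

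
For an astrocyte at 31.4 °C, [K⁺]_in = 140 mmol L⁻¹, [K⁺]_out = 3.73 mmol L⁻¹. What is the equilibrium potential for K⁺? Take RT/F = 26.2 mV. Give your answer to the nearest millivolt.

E = (26.2/z) · ln([K⁺]_out/[K⁺]_in) with z = +1.
= (26.2/1) · ln(3.73/140) = 26.20 · ln(0.02664)
= 26.20 · (-3.6252) = -94.98 mV

-95 mV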